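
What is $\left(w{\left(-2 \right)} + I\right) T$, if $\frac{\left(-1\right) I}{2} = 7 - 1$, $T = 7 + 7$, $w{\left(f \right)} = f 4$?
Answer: $-280$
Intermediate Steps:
$w{\left(f \right)} = 4 f$
$T = 14$
$I = -12$ ($I = - 2 \left(7 - 1\right) = \left(-2\right) 6 = -12$)
$\left(w{\left(-2 \right)} + I\right) T = \left(4 \left(-2\right) - 12\right) 14 = \left(-8 - 12\right) 14 = \left(-20\right) 14 = -280$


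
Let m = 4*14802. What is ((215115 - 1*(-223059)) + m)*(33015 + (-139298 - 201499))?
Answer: -153085226724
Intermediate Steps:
m = 59208
((215115 - 1*(-223059)) + m)*(33015 + (-139298 - 201499)) = ((215115 - 1*(-223059)) + 59208)*(33015 + (-139298 - 201499)) = ((215115 + 223059) + 59208)*(33015 - 340797) = (438174 + 59208)*(-307782) = 497382*(-307782) = -153085226724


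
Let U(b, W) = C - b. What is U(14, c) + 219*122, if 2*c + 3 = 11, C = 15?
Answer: 26719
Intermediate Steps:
c = 4 (c = -3/2 + (½)*11 = -3/2 + 11/2 = 4)
U(b, W) = 15 - b
U(14, c) + 219*122 = (15 - 1*14) + 219*122 = (15 - 14) + 26718 = 1 + 26718 = 26719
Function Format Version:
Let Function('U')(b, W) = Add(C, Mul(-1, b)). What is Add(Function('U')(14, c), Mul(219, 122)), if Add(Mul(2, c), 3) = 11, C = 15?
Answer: 26719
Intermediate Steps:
c = 4 (c = Add(Rational(-3, 2), Mul(Rational(1, 2), 11)) = Add(Rational(-3, 2), Rational(11, 2)) = 4)
Function('U')(b, W) = Add(15, Mul(-1, b))
Add(Function('U')(14, c), Mul(219, 122)) = Add(Add(15, Mul(-1, 14)), Mul(219, 122)) = Add(Add(15, -14), 26718) = Add(1, 26718) = 26719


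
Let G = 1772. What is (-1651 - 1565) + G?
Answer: -1444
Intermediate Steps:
(-1651 - 1565) + G = (-1651 - 1565) + 1772 = -3216 + 1772 = -1444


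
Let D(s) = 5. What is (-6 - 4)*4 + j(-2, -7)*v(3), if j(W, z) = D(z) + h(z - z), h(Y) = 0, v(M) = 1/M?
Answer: -115/3 ≈ -38.333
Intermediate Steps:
v(M) = 1/M
j(W, z) = 5 (j(W, z) = 5 + 0 = 5)
(-6 - 4)*4 + j(-2, -7)*v(3) = (-6 - 4)*4 + 5/3 = -10*4 + 5*(⅓) = -40 + 5/3 = -115/3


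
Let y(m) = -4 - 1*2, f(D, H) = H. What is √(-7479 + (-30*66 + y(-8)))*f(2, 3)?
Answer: 3*I*√9465 ≈ 291.86*I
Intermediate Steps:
y(m) = -6 (y(m) = -4 - 2 = -6)
√(-7479 + (-30*66 + y(-8)))*f(2, 3) = √(-7479 + (-30*66 - 6))*3 = √(-7479 + (-1980 - 6))*3 = √(-7479 - 1986)*3 = √(-9465)*3 = (I*√9465)*3 = 3*I*√9465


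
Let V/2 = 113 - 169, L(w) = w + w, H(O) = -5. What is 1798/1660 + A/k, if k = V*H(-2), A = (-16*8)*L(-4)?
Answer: 16917/5810 ≈ 2.9117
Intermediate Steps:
L(w) = 2*w
A = 1024 (A = (-16*8)*(2*(-4)) = -128*(-8) = 1024)
V = -112 (V = 2*(113 - 169) = 2*(-56) = -112)
k = 560 (k = -112*(-5) = 560)
1798/1660 + A/k = 1798/1660 + 1024/560 = 1798*(1/1660) + 1024*(1/560) = 899/830 + 64/35 = 16917/5810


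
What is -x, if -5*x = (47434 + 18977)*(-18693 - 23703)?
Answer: -2815560756/5 ≈ -5.6311e+8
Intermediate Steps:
x = 2815560756/5 (x = -(47434 + 18977)*(-18693 - 23703)/5 = -66411*(-42396)/5 = -⅕*(-2815560756) = 2815560756/5 ≈ 5.6311e+8)
-x = -1*2815560756/5 = -2815560756/5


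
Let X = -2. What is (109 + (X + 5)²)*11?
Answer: 1298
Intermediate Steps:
(109 + (X + 5)²)*11 = (109 + (-2 + 5)²)*11 = (109 + 3²)*11 = (109 + 9)*11 = 118*11 = 1298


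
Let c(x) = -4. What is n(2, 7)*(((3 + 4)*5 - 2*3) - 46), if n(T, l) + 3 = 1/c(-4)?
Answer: 221/4 ≈ 55.250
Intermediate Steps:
n(T, l) = -13/4 (n(T, l) = -3 + 1/(-4) = -3 - 1/4 = -13/4)
n(2, 7)*(((3 + 4)*5 - 2*3) - 46) = -13*(((3 + 4)*5 - 2*3) - 46)/4 = -13*((7*5 - 6) - 46)/4 = -13*((35 - 6) - 46)/4 = -13*(29 - 46)/4 = -13/4*(-17) = 221/4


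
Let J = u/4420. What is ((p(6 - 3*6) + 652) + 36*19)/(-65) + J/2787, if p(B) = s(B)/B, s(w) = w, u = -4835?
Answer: -253387727/12318540 ≈ -20.570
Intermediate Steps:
J = -967/884 (J = -4835/4420 = -4835*1/4420 = -967/884 ≈ -1.0939)
p(B) = 1 (p(B) = B/B = 1)
((p(6 - 3*6) + 652) + 36*19)/(-65) + J/2787 = ((1 + 652) + 36*19)/(-65) - 967/884/2787 = (653 + 684)*(-1/65) - 967/884*1/2787 = 1337*(-1/65) - 967/2463708 = -1337/65 - 967/2463708 = -253387727/12318540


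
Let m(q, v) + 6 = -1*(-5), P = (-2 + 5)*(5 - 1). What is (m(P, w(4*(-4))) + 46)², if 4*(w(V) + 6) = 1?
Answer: 2025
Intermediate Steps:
w(V) = -23/4 (w(V) = -6 + (¼)*1 = -6 + ¼ = -23/4)
P = 12 (P = 3*4 = 12)
m(q, v) = -1 (m(q, v) = -6 - 1*(-5) = -6 + 5 = -1)
(m(P, w(4*(-4))) + 46)² = (-1 + 46)² = 45² = 2025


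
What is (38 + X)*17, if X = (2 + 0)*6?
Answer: 850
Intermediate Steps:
X = 12 (X = 2*6 = 12)
(38 + X)*17 = (38 + 12)*17 = 50*17 = 850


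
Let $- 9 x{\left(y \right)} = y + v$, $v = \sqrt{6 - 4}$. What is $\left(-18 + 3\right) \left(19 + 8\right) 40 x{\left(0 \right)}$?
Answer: $1800 \sqrt{2} \approx 2545.6$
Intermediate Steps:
$v = \sqrt{2} \approx 1.4142$
$x{\left(y \right)} = - \frac{y}{9} - \frac{\sqrt{2}}{9}$ ($x{\left(y \right)} = - \frac{y + \sqrt{2}}{9} = - \frac{y}{9} - \frac{\sqrt{2}}{9}$)
$\left(-18 + 3\right) \left(19 + 8\right) 40 x{\left(0 \right)} = \left(-18 + 3\right) \left(19 + 8\right) 40 \left(\left(- \frac{1}{9}\right) 0 - \frac{\sqrt{2}}{9}\right) = \left(-15\right) 27 \cdot 40 \left(0 - \frac{\sqrt{2}}{9}\right) = \left(-405\right) 40 \left(- \frac{\sqrt{2}}{9}\right) = - 16200 \left(- \frac{\sqrt{2}}{9}\right) = 1800 \sqrt{2}$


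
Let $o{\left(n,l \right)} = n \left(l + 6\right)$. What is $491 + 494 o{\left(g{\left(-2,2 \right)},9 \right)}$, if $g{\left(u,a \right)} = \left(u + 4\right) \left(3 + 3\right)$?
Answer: $89411$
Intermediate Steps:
$g{\left(u,a \right)} = 24 + 6 u$ ($g{\left(u,a \right)} = \left(4 + u\right) 6 = 24 + 6 u$)
$o{\left(n,l \right)} = n \left(6 + l\right)$
$491 + 494 o{\left(g{\left(-2,2 \right)},9 \right)} = 491 + 494 \left(24 + 6 \left(-2\right)\right) \left(6 + 9\right) = 491 + 494 \left(24 - 12\right) 15 = 491 + 494 \cdot 12 \cdot 15 = 491 + 494 \cdot 180 = 491 + 88920 = 89411$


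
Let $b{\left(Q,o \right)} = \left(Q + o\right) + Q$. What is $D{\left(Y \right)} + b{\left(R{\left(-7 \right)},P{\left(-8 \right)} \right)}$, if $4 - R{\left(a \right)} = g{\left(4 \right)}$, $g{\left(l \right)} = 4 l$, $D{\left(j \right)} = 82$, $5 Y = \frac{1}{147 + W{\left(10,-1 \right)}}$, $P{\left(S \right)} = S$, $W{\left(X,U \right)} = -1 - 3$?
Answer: $50$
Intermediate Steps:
$W{\left(X,U \right)} = -4$
$Y = \frac{1}{715}$ ($Y = \frac{1}{5 \left(147 - 4\right)} = \frac{1}{5 \cdot 143} = \frac{1}{5} \cdot \frac{1}{143} = \frac{1}{715} \approx 0.0013986$)
$R{\left(a \right)} = -12$ ($R{\left(a \right)} = 4 - 4 \cdot 4 = 4 - 16 = -12$)
$b{\left(Q,o \right)} = o + 2 Q$
$D{\left(Y \right)} + b{\left(R{\left(-7 \right)},P{\left(-8 \right)} \right)} = 82 + \left(-8 + 2 \left(-12\right)\right) = 82 - 32 = 50$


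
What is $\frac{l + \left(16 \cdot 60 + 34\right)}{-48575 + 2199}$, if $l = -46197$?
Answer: $\frac{2659}{2728} \approx 0.97471$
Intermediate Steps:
$\frac{l + \left(16 \cdot 60 + 34\right)}{-48575 + 2199} = \frac{-46197 + \left(16 \cdot 60 + 34\right)}{-48575 + 2199} = \frac{-46197 + \left(960 + 34\right)}{-46376} = \left(-46197 + 994\right) \left(- \frac{1}{46376}\right) = \left(-45203\right) \left(- \frac{1}{46376}\right) = \frac{2659}{2728}$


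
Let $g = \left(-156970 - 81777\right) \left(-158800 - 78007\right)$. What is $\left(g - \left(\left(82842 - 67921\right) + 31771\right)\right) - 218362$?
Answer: $56536695775$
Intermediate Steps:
$g = 56536960829$ ($g = \left(-238747\right) \left(-236807\right) = 56536960829$)
$\left(g - \left(\left(82842 - 67921\right) + 31771\right)\right) - 218362 = \left(56536960829 - \left(\left(82842 - 67921\right) + 31771\right)\right) - 218362 = \left(56536960829 - \left(14921 + 31771\right)\right) - 218362 = \left(56536960829 - 46692\right) - 218362 = 56536914137 - 218362 = 56536695775$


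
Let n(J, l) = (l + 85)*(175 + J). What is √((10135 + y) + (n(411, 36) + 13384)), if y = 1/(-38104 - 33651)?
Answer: √486173553788870/71755 ≈ 307.29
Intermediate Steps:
n(J, l) = (85 + l)*(175 + J)
y = -1/71755 (y = 1/(-71755) = -1/71755 ≈ -1.3936e-5)
√((10135 + y) + (n(411, 36) + 13384)) = √((10135 - 1/71755) + ((14875 + 85*411 + 175*36 + 411*36) + 13384)) = √(727236924/71755 + ((14875 + 34935 + 6300 + 14796) + 13384)) = √(727236924/71755 + (70906 + 13384)) = √(727236924/71755 + 84290) = √(6775465874/71755) = √486173553788870/71755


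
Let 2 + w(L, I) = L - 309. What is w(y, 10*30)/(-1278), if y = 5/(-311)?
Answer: 16121/66243 ≈ 0.24336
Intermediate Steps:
y = -5/311 (y = 5*(-1/311) = -5/311 ≈ -0.016077)
w(L, I) = -311 + L (w(L, I) = -2 + (L - 309) = -2 + (-309 + L) = -311 + L)
w(y, 10*30)/(-1278) = (-311 - 5/311)/(-1278) = -96726/311*(-1/1278) = 16121/66243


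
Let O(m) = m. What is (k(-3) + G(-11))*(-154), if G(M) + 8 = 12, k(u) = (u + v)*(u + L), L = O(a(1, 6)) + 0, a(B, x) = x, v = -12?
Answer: 6314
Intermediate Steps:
L = 6 (L = 6 + 0 = 6)
k(u) = (-12 + u)*(6 + u) (k(u) = (u - 12)*(u + 6) = (-12 + u)*(6 + u))
G(M) = 4 (G(M) = -8 + 12 = 4)
(k(-3) + G(-11))*(-154) = ((-72 + (-3)**2 - 6*(-3)) + 4)*(-154) = ((-72 + 9 + 18) + 4)*(-154) = (-45 + 4)*(-154) = -41*(-154) = 6314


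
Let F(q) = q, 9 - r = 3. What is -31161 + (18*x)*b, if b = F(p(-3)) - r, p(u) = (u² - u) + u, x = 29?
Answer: -29595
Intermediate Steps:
r = 6 (r = 9 - 1*3 = 9 - 3 = 6)
p(u) = u²
b = 3 (b = (-3)² - 1*6 = 9 - 6 = 3)
-31161 + (18*x)*b = -31161 + (18*29)*3 = -31161 + 522*3 = -31161 + 1566 = -29595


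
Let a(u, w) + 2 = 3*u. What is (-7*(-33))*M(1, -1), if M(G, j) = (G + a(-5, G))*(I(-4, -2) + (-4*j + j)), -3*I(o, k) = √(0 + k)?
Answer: -11088 + 1232*I*√2 ≈ -11088.0 + 1742.3*I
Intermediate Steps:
a(u, w) = -2 + 3*u
I(o, k) = -√k/3 (I(o, k) = -√(0 + k)/3 = -√k/3)
M(G, j) = (-17 + G)*(-3*j - I*√2/3) (M(G, j) = (G + (-2 + 3*(-5)))*(-I*√2/3 + (-4*j + j)) = (G + (-2 - 15))*(-I*√2/3 - 3*j) = (G - 17)*(-I*√2/3 - 3*j) = (-17 + G)*(-3*j - I*√2/3))
(-7*(-33))*M(1, -1) = (-7*(-33))*(51*(-1) - 3*1*(-1) + 17*I*√2/3 - ⅓*I*1*√2) = 231*(-51 + 3 + 17*I*√2/3 - I*√2/3) = 231*(-48 + 16*I*√2/3) = -11088 + 1232*I*√2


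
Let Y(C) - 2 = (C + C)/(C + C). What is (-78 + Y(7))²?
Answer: 5625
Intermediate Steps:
Y(C) = 3 (Y(C) = 2 + (C + C)/(C + C) = 2 + (2*C)/((2*C)) = 2 + (2*C)*(1/(2*C)) = 2 + 1 = 3)
(-78 + Y(7))² = (-78 + 3)² = (-75)² = 5625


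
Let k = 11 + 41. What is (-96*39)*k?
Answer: -194688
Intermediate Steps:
k = 52
(-96*39)*k = -96*39*52 = -3744*52 = -194688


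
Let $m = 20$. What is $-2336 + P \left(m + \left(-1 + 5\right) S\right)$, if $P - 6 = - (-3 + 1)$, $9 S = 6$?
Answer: $- \frac{6464}{3} \approx -2154.7$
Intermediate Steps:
$S = \frac{2}{3}$ ($S = \frac{1}{9} \cdot 6 = \frac{2}{3} \approx 0.66667$)
$P = 8$ ($P = 6 - \left(-3 + 1\right) = 6 - -2 = 6 + 2 = 8$)
$-2336 + P \left(m + \left(-1 + 5\right) S\right) = -2336 + 8 \left(20 + \left(-1 + 5\right) \frac{2}{3}\right) = -2336 + 8 \left(20 + 4 \cdot \frac{2}{3}\right) = -2336 + 8 \left(20 + \frac{8}{3}\right) = -2336 + 8 \cdot \frac{68}{3} = -2336 + \frac{544}{3} = - \frac{6464}{3}$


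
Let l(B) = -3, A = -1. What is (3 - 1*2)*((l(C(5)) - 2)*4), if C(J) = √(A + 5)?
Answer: -20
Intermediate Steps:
C(J) = 2 (C(J) = √(-1 + 5) = √4 = 2)
(3 - 1*2)*((l(C(5)) - 2)*4) = (3 - 1*2)*((-3 - 2)*4) = (3 - 2)*(-5*4) = 1*(-20) = -20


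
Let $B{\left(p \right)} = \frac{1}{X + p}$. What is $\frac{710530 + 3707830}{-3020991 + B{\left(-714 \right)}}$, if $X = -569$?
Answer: $- \frac{2834377940}{1937965727} \approx -1.4626$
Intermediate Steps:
$B{\left(p \right)} = \frac{1}{-569 + p}$
$\frac{710530 + 3707830}{-3020991 + B{\left(-714 \right)}} = \frac{710530 + 3707830}{-3020991 + \frac{1}{-569 - 714}} = \frac{4418360}{-3020991 + \frac{1}{-1283}} = \frac{4418360}{-3020991 - \frac{1}{1283}} = \frac{4418360}{- \frac{3875931454}{1283}} = 4418360 \left(- \frac{1283}{3875931454}\right) = - \frac{2834377940}{1937965727}$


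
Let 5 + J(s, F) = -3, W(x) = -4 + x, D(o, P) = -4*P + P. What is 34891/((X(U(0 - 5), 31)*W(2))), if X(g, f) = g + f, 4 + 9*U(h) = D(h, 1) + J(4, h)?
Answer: -104673/176 ≈ -594.73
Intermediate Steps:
D(o, P) = -3*P
J(s, F) = -8 (J(s, F) = -5 - 3 = -8)
U(h) = -5/3 (U(h) = -4/9 + (-3*1 - 8)/9 = -4/9 + (-3 - 8)/9 = -4/9 + (⅑)*(-11) = -4/9 - 11/9 = -5/3)
X(g, f) = f + g
34891/((X(U(0 - 5), 31)*W(2))) = 34891/(((31 - 5/3)*(-4 + 2))) = 34891/(((88/3)*(-2))) = 34891/(-176/3) = 34891*(-3/176) = -104673/176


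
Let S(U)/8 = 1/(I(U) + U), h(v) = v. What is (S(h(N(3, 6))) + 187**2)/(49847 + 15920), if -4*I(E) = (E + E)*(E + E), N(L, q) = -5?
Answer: 524531/986505 ≈ 0.53171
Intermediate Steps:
I(E) = -E**2 (I(E) = -(E + E)*(E + E)/4 = -2*E*2*E/4 = -E**2)
S(U) = 8/(U - U**2) (S(U) = 8/(-U**2 + U) = 8/(U - U**2))
(S(h(N(3, 6))) + 187**2)/(49847 + 15920) = (-8/(-5*(-1 - 5)) + 187**2)/(49847 + 15920) = (-8*(-1/5)/(-6) + 34969)/65767 = (-8*(-1/5)*(-1/6) + 34969)*(1/65767) = (-4/15 + 34969)*(1/65767) = (524531/15)*(1/65767) = 524531/986505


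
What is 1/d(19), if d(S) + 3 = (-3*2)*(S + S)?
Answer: -1/231 ≈ -0.0043290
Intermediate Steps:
d(S) = -3 - 12*S (d(S) = -3 + (-3*2)*(S + S) = -3 - 12*S)
1/d(19) = 1/(-3 - 12*19) = 1/(-3 - 228) = 1/(-231) = -1/231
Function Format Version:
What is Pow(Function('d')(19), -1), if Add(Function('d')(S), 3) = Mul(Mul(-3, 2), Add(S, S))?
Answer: Rational(-1, 231) ≈ -0.0043290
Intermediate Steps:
Function('d')(S) = Add(-3, Mul(-12, S)) (Function('d')(S) = Add(-3, Mul(Mul(-3, 2), Add(S, S))) = Add(-3, Mul(-6, Mul(2, S))) = Add(-3, Mul(-12, S)))
Pow(Function('d')(19), -1) = Pow(Add(-3, Mul(-12, 19)), -1) = Pow(Add(-3, -228), -1) = Pow(-231, -1) = Rational(-1, 231)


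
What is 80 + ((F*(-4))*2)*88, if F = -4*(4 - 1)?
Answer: 8528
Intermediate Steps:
F = -12 (F = -4*3 = -12)
80 + ((F*(-4))*2)*88 = 80 + (-12*(-4)*2)*88 = 80 + (48*2)*88 = 80 + 96*88 = 80 + 8448 = 8528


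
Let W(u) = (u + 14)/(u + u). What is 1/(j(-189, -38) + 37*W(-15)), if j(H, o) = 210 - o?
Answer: 30/7477 ≈ 0.0040123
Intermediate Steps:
W(u) = (14 + u)/(2*u) (W(u) = (14 + u)/((2*u)) = (14 + u)*(1/(2*u)) = (14 + u)/(2*u))
1/(j(-189, -38) + 37*W(-15)) = 1/((210 - 1*(-38)) + 37*((1/2)*(14 - 15)/(-15))) = 1/((210 + 38) + 37*((1/2)*(-1/15)*(-1))) = 1/(248 + 37*(1/30)) = 1/(248 + 37/30) = 1/(7477/30) = 30/7477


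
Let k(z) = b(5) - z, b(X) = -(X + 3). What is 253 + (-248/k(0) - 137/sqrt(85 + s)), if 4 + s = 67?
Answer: 284 - 137*sqrt(37)/74 ≈ 272.74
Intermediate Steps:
s = 63 (s = -4 + 67 = 63)
b(X) = -3 - X (b(X) = -(3 + X) = -3 - X)
k(z) = -8 - z (k(z) = (-3 - 1*5) - z = (-3 - 5) - z = -8 - z)
253 + (-248/k(0) - 137/sqrt(85 + s)) = 253 + (-248/(-8 - 1*0) - 137/sqrt(85 + 63)) = 253 + (-248/(-8 + 0) - 137*sqrt(37)/74) = 253 + (-248/(-8) - 137*sqrt(37)/74) = 253 + (-248*(-1/8) - 137*sqrt(37)/74) = 253 + (31 - 137*sqrt(37)/74) = 284 - 137*sqrt(37)/74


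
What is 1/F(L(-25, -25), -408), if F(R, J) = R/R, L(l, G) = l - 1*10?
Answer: 1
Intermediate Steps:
L(l, G) = -10 + l (L(l, G) = l - 10 = -10 + l)
F(R, J) = 1
1/F(L(-25, -25), -408) = 1/1 = 1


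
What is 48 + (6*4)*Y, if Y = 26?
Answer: 672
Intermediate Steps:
48 + (6*4)*Y = 48 + (6*4)*26 = 48 + 24*26 = 48 + 624 = 672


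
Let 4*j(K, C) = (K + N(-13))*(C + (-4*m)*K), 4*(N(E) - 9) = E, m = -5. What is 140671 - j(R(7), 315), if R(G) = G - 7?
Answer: 2243491/16 ≈ 1.4022e+5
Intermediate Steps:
N(E) = 9 + E/4
R(G) = -7 + G
j(K, C) = (23/4 + K)*(C + 20*K)/4 (j(K, C) = ((K + (9 + (¼)*(-13)))*(C + (-4*(-5))*K))/4 = ((K + (9 - 13/4))*(C + 20*K))/4 = ((K + 23/4)*(C + 20*K))/4 = ((23/4 + K)*(C + 20*K))/4 = (23/4 + K)*(C + 20*K)/4)
140671 - j(R(7), 315) = 140671 - (5*(-7 + 7)² + (23/16)*315 + 115*(-7 + 7)/4 + (¼)*315*(-7 + 7)) = 140671 - (5*0² + 7245/16 + (115/4)*0 + (¼)*315*0) = 140671 - (5*0 + 7245/16 + 0 + 0) = 140671 - (0 + 7245/16 + 0 + 0) = 140671 - 1*7245/16 = 140671 - 7245/16 = 2243491/16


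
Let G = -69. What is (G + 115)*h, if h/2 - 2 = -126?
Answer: -11408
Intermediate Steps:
h = -248 (h = 4 + 2*(-126) = 4 - 252 = -248)
(G + 115)*h = (-69 + 115)*(-248) = 46*(-248) = -11408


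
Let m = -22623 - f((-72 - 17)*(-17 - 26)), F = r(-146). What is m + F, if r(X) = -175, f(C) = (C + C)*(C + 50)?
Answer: -29697356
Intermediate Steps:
f(C) = 2*C*(50 + C) (f(C) = (2*C)*(50 + C) = 2*C*(50 + C))
F = -175
m = -29697181 (m = -22623 - 2*(-72 - 17)*(-17 - 26)*(50 + (-72 - 17)*(-17 - 26)) = -22623 - 2*(-89*(-43))*(50 - 89*(-43)) = -22623 - 2*3827*(50 + 3827) = -22623 - 2*3827*3877 = -22623 - 1*29674558 = -22623 - 29674558 = -29697181)
m + F = -29697181 - 175 = -29697356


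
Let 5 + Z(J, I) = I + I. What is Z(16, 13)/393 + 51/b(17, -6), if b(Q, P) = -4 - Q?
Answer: -2178/917 ≈ -2.3751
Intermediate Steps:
Z(J, I) = -5 + 2*I (Z(J, I) = -5 + (I + I) = -5 + 2*I)
Z(16, 13)/393 + 51/b(17, -6) = (-5 + 2*13)/393 + 51/(-4 - 1*17) = (-5 + 26)*(1/393) + 51/(-4 - 17) = 21*(1/393) + 51/(-21) = 7/131 + 51*(-1/21) = 7/131 - 17/7 = -2178/917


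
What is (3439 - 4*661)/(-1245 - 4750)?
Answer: -159/1199 ≈ -0.13261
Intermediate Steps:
(3439 - 4*661)/(-1245 - 4750) = (3439 - 2644)/(-5995) = 795*(-1/5995) = -159/1199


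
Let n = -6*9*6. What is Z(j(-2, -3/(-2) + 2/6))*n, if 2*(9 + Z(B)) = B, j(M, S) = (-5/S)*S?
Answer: 3726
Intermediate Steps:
j(M, S) = -5
Z(B) = -9 + B/2
n = -324 (n = -54*6 = -324)
Z(j(-2, -3/(-2) + 2/6))*n = (-9 + (½)*(-5))*(-324) = (-9 - 5/2)*(-324) = -23/2*(-324) = 3726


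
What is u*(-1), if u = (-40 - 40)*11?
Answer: 880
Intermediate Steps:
u = -880 (u = -80*11 = -880)
u*(-1) = -880*(-1) = 880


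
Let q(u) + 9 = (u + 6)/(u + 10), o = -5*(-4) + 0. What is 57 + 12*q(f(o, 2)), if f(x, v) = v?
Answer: -43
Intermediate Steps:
o = 20 (o = 20 + 0 = 20)
q(u) = -9 + (6 + u)/(10 + u) (q(u) = -9 + (u + 6)/(u + 10) = -9 + (6 + u)/(10 + u))
57 + 12*q(f(o, 2)) = 57 + 12*(4*(-21 - 2*2)/(10 + 2)) = 57 + 12*(4*(-21 - 4)/12) = 57 + 12*(4*(1/12)*(-25)) = 57 + 12*(-25/3) = 57 - 100 = -43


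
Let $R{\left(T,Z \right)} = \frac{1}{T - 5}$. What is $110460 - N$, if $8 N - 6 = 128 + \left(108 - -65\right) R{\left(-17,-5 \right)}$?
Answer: $\frac{19438185}{176} \approx 1.1044 \cdot 10^{5}$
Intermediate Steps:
$R{\left(T,Z \right)} = \frac{1}{-5 + T}$
$N = \frac{2775}{176}$ ($N = \frac{3}{4} + \frac{128 + \frac{108 - -65}{-5 - 17}}{8} = \frac{3}{4} + \frac{128 + \frac{108 + 65}{-22}}{8} = \frac{3}{4} + \frac{128 + 173 \left(- \frac{1}{22}\right)}{8} = \frac{3}{4} + \frac{128 - \frac{173}{22}}{8} = \frac{3}{4} + \frac{1}{8} \cdot \frac{2643}{22} = \frac{3}{4} + \frac{2643}{176} = \frac{2775}{176} \approx 15.767$)
$110460 - N = 110460 - \frac{2775}{176} = \frac{19438185}{176}$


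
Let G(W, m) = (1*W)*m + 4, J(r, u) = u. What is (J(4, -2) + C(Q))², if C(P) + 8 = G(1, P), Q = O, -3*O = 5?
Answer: 529/9 ≈ 58.778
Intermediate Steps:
O = -5/3 (O = -⅓*5 = -5/3 ≈ -1.6667)
Q = -5/3 ≈ -1.6667
G(W, m) = 4 + W*m (G(W, m) = W*m + 4 = 4 + W*m)
C(P) = -4 + P (C(P) = -8 + (4 + 1*P) = -8 + (4 + P) = -4 + P)
(J(4, -2) + C(Q))² = (-2 + (-4 - 5/3))² = (-2 - 17/3)² = (-23/3)² = 529/9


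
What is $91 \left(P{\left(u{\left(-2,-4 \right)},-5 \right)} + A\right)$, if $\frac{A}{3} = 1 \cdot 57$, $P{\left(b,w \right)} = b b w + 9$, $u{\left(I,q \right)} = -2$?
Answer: $14560$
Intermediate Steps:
$P{\left(b,w \right)} = 9 + w b^{2}$ ($P{\left(b,w \right)} = b^{2} w + 9 = w b^{2} + 9 = 9 + w b^{2}$)
$A = 171$ ($A = 3 \cdot 1 \cdot 57 = 3 \cdot 57 = 171$)
$91 \left(P{\left(u{\left(-2,-4 \right)},-5 \right)} + A\right) = 91 \left(\left(9 - 5 \left(-2\right)^{2}\right) + 171\right) = 91 \left(\left(9 - 20\right) + 171\right) = 91 \left(-11 + 171\right) = 91 \cdot 160 = 14560$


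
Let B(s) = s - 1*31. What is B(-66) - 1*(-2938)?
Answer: 2841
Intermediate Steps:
B(s) = -31 + s (B(s) = s - 31 = -31 + s)
B(-66) - 1*(-2938) = (-31 - 66) - 1*(-2938) = -97 + 2938 = 2841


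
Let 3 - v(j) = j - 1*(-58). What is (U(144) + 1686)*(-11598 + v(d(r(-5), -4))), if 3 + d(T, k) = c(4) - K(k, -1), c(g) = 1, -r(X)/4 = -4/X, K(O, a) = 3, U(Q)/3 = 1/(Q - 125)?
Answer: -373166976/19 ≈ -1.9640e+7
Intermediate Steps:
U(Q) = 3/(-125 + Q) (U(Q) = 3/(Q - 125) = 3/(-125 + Q))
r(X) = 16/X (r(X) = -(-16)/X = 16/X)
d(T, k) = -5 (d(T, k) = -3 + (1 - 1*3) = -3 + (1 - 3) = -3 - 2 = -5)
v(j) = -55 - j (v(j) = 3 - (j - 1*(-58)) = 3 - (j + 58) = 3 - (58 + j) = 3 + (-58 - j) = -55 - j)
(U(144) + 1686)*(-11598 + v(d(r(-5), -4))) = (3/(-125 + 144) + 1686)*(-11598 + (-55 - 1*(-5))) = (3/19 + 1686)*(-11598 + (-55 + 5)) = (3*(1/19) + 1686)*(-11598 - 50) = (3/19 + 1686)*(-11648) = (32037/19)*(-11648) = -373166976/19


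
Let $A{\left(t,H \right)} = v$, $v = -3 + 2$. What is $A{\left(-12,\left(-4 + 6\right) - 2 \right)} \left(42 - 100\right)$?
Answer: $58$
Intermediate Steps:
$v = -1$
$A{\left(t,H \right)} = -1$
$A{\left(-12,\left(-4 + 6\right) - 2 \right)} \left(42 - 100\right) = - (42 - 100) = \left(-1\right) \left(-58\right) = 58$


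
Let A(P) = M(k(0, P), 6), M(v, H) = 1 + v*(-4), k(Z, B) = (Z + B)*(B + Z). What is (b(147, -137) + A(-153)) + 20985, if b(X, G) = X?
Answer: -72503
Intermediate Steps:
k(Z, B) = (B + Z)² (k(Z, B) = (B + Z)*(B + Z) = (B + Z)²)
M(v, H) = 1 - 4*v
A(P) = 1 - 4*P² (A(P) = 1 - 4*(P + 0)² = 1 - 4*P²)
(b(147, -137) + A(-153)) + 20985 = (147 + (1 - 4*(-153)²)) + 20985 = (147 + (1 - 4*23409)) + 20985 = (147 + (1 - 93636)) + 20985 = (147 - 93635) + 20985 = -93488 + 20985 = -72503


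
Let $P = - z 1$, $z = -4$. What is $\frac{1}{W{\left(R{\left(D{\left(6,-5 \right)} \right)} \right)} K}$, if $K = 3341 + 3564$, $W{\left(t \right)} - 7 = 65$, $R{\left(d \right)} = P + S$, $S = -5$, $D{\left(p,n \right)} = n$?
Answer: $\frac{1}{497160} \approx 2.0114 \cdot 10^{-6}$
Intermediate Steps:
$P = 4$ ($P = \left(-1\right) \left(-4\right) 1 = 4 \cdot 1 = 4$)
$R{\left(d \right)} = -1$ ($R{\left(d \right)} = 4 - 5 = -1$)
$W{\left(t \right)} = 72$ ($W{\left(t \right)} = 7 + 65 = 72$)
$K = 6905$
$\frac{1}{W{\left(R{\left(D{\left(6,-5 \right)} \right)} \right)} K} = \frac{1}{72 \cdot 6905} = \frac{1}{72} \cdot \frac{1}{6905} = \frac{1}{497160}$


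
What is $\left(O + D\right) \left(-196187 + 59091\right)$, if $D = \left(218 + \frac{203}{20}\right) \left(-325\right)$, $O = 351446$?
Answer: $-38016343786$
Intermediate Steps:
$D = - \frac{296595}{4}$ ($D = \left(218 + 203 \cdot \frac{1}{20}\right) \left(-325\right) = \left(218 + \frac{203}{20}\right) \left(-325\right) = \frac{4563}{20} \left(-325\right) = - \frac{296595}{4} \approx -74149.0$)
$\left(O + D\right) \left(-196187 + 59091\right) = \left(351446 - \frac{296595}{4}\right) \left(-196187 + 59091\right) = \frac{1109189}{4} \left(-137096\right) = -38016343786$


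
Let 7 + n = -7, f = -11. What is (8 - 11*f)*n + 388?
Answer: -1418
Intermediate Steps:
n = -14 (n = -7 - 7 = -14)
(8 - 11*f)*n + 388 = (8 - 11*(-11))*(-14) + 388 = (8 + 121)*(-14) + 388 = 129*(-14) + 388 = -1806 + 388 = -1418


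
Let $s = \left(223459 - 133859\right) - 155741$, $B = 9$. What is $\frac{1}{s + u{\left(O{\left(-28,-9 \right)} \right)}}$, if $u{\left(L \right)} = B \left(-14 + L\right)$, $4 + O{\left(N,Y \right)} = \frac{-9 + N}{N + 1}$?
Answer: $- \frac{3}{198872} \approx -1.5085 \cdot 10^{-5}$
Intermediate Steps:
$O{\left(N,Y \right)} = -4 + \frac{-9 + N}{1 + N}$ ($O{\left(N,Y \right)} = -4 + \frac{-9 + N}{N + 1} = -4 + \frac{-9 + N}{1 + N}$)
$s = -66141$ ($s = 89600 - 155741 = -66141$)
$u{\left(L \right)} = -126 + 9 L$ ($u{\left(L \right)} = 9 \left(-14 + L\right) = -126 + 9 L$)
$\frac{1}{s + u{\left(O{\left(-28,-9 \right)} \right)}} = \frac{1}{-66141 - \left(126 - 9 \frac{-13 - -84}{1 - 28}\right)} = \frac{1}{-66141 - \left(126 - 9 \frac{-13 + 84}{-27}\right)} = \frac{1}{-66141 - \left(126 - 9 \left(\left(- \frac{1}{27}\right) 71\right)\right)} = \frac{1}{-66141 + \left(-126 + 9 \left(- \frac{71}{27}\right)\right)} = \frac{1}{-66141 - \frac{449}{3}} = \frac{1}{- \frac{198872}{3}} = - \frac{3}{198872}$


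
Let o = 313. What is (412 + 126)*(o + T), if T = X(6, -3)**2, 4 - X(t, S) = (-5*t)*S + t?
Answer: 4722026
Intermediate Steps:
X(t, S) = 4 - t + 5*S*t (X(t, S) = 4 - ((-5*t)*S + t) = 4 - (-5*S*t + t) = 4 - (t - 5*S*t) = 4 + (-t + 5*S*t) = 4 - t + 5*S*t)
T = 8464 (T = (4 - 1*6 + 5*(-3)*6)**2 = (4 - 6 - 90)**2 = (-92)**2 = 8464)
(412 + 126)*(o + T) = (412 + 126)*(313 + 8464) = 538*8777 = 4722026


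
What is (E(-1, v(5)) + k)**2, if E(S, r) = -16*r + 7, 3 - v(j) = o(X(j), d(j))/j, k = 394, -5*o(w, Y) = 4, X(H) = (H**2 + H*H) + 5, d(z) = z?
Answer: 76755121/625 ≈ 1.2281e+5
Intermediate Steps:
X(H) = 5 + 2*H**2 (X(H) = (H**2 + H**2) + 5 = 2*H**2 + 5 = 5 + 2*H**2)
o(w, Y) = -4/5 (o(w, Y) = -1/5*4 = -4/5)
v(j) = 3 + 4/(5*j) (v(j) = 3 - (-4)/(5*j) = 3 + 4/(5*j))
E(S, r) = 7 - 16*r
(E(-1, v(5)) + k)**2 = ((7 - 16*(3 + (4/5)/5)) + 394)**2 = ((7 - 16*(3 + (4/5)*(1/5))) + 394)**2 = ((7 - 16*(3 + 4/25)) + 394)**2 = ((7 - 16*79/25) + 394)**2 = ((7 - 1264/25) + 394)**2 = (-1089/25 + 394)**2 = (8761/25)**2 = 76755121/625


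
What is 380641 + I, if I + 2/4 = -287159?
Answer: 186963/2 ≈ 93482.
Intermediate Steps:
I = -574319/2 (I = -1/2 - 287159 = -574319/2 ≈ -2.8716e+5)
380641 + I = 380641 - 574319/2 = 186963/2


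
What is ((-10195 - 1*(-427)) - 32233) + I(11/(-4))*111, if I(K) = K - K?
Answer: -42001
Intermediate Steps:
I(K) = 0
((-10195 - 1*(-427)) - 32233) + I(11/(-4))*111 = ((-10195 - 1*(-427)) - 32233) + 0*111 = ((-10195 + 427) - 32233) + 0 = (-9768 - 32233) + 0 = -42001 + 0 = -42001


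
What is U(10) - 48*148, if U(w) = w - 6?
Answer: -7100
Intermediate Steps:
U(w) = -6 + w
U(10) - 48*148 = (-6 + 10) - 48*148 = 4 - 7104 = -7100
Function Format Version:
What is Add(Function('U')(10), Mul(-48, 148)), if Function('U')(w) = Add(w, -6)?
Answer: -7100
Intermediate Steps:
Function('U')(w) = Add(-6, w)
Add(Function('U')(10), Mul(-48, 148)) = Add(Add(-6, 10), Mul(-48, 148)) = Add(4, -7104) = -7100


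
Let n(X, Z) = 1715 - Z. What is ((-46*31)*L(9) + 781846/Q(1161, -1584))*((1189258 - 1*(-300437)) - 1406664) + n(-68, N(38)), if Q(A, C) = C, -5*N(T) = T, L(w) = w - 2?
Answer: -1148131988963/1320 ≈ -8.6980e+8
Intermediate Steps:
L(w) = -2 + w
N(T) = -T/5
((-46*31)*L(9) + 781846/Q(1161, -1584))*((1189258 - 1*(-300437)) - 1406664) + n(-68, N(38)) = ((-46*31)*(-2 + 9) + 781846/(-1584))*((1189258 - 1*(-300437)) - 1406664) + (1715 - (-1)*38/5) = (-1426*7 + 781846*(-1/1584))*((1189258 + 300437) - 1406664) + (1715 - 1*(-38/5)) = (-9982 - 390923/792)*(1489695 - 1406664) + (1715 + 38/5) = -8296667/792*83031 + 8613/5 = -229626852559/264 + 8613/5 = -1148131988963/1320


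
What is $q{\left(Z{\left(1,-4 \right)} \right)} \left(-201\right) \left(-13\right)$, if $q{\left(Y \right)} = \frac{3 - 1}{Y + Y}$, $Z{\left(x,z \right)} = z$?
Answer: $- \frac{2613}{4} \approx -653.25$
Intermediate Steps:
$q{\left(Y \right)} = \frac{1}{Y}$ ($q{\left(Y \right)} = \frac{2}{2 Y} = 2 \frac{1}{2 Y} = \frac{1}{Y}$)
$q{\left(Z{\left(1,-4 \right)} \right)} \left(-201\right) \left(-13\right) = \frac{1}{-4} \left(-201\right) \left(-13\right) = \left(- \frac{1}{4}\right) \left(-201\right) \left(-13\right) = \frac{201}{4} \left(-13\right) = - \frac{2613}{4}$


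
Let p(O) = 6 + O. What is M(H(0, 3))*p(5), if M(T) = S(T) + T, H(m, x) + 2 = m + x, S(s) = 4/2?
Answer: 33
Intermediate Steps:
S(s) = 2 (S(s) = 4*(½) = 2)
H(m, x) = -2 + m + x (H(m, x) = -2 + (m + x) = -2 + m + x)
M(T) = 2 + T
M(H(0, 3))*p(5) = (2 + (-2 + 0 + 3))*(6 + 5) = (2 + 1)*11 = 3*11 = 33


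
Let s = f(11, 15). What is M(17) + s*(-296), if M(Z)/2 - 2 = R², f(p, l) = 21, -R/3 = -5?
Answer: -5762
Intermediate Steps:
R = 15 (R = -3*(-5) = 15)
s = 21
M(Z) = 454 (M(Z) = 4 + 2*15² = 4 + 2*225 = 4 + 450 = 454)
M(17) + s*(-296) = 454 + 21*(-296) = 454 - 6216 = -5762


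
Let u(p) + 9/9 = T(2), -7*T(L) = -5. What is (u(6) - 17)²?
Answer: 14641/49 ≈ 298.80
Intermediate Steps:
T(L) = 5/7 (T(L) = -⅐*(-5) = 5/7)
u(p) = -2/7 (u(p) = -1 + 5/7 = -2/7)
(u(6) - 17)² = (-2/7 - 17)² = (-121/7)² = 14641/49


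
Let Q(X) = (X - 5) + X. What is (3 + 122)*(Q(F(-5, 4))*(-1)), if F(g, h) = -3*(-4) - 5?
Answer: -1125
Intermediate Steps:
F(g, h) = 7 (F(g, h) = 12 - 5 = 7)
Q(X) = -5 + 2*X (Q(X) = (-5 + X) + X = -5 + 2*X)
(3 + 122)*(Q(F(-5, 4))*(-1)) = (3 + 122)*((-5 + 2*7)*(-1)) = 125*((-5 + 14)*(-1)) = 125*(9*(-1)) = 125*(-9) = -1125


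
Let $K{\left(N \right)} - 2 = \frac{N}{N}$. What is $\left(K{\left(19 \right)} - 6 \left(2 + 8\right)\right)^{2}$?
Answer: $3249$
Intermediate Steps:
$K{\left(N \right)} = 3$ ($K{\left(N \right)} = 2 + \frac{N}{N} = 2 + 1 = 3$)
$\left(K{\left(19 \right)} - 6 \left(2 + 8\right)\right)^{2} = \left(3 - 6 \left(2 + 8\right)\right)^{2} = \left(3 - 60\right)^{2} = \left(-57\right)^{2} = 3249$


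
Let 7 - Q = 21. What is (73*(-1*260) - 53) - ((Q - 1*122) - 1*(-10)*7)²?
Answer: -23389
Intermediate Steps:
Q = -14 (Q = 7 - 1*21 = 7 - 21 = -14)
(73*(-1*260) - 53) - ((Q - 1*122) - 1*(-10)*7)² = (73*(-1*260) - 53) - ((-14 - 1*122) - 1*(-10)*7)² = (73*(-260) - 53) - ((-14 - 122) + 10*7)² = (-18980 - 53) - (-136 + 70)² = -19033 - 1*(-66)² = -19033 - 1*4356 = -19033 - 4356 = -23389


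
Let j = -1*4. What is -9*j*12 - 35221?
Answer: -34789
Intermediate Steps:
j = -4
-9*j*12 - 35221 = -9*(-4)*12 - 35221 = 36*12 - 35221 = 432 - 35221 = -34789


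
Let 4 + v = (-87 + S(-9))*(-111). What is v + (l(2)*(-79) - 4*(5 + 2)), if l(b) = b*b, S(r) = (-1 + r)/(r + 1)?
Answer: 36681/4 ≈ 9170.3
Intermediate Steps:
S(r) = (-1 + r)/(1 + r)
v = 38057/4 (v = -4 + (-87 + (-1 - 9)/(1 - 9))*(-111) = -4 + (-87 - 10/(-8))*(-111) = -4 + (-87 - ⅛*(-10))*(-111) = -4 + (-87 + 5/4)*(-111) = -4 - 343/4*(-111) = -4 + 38073/4 = 38057/4 ≈ 9514.3)
l(b) = b²
v + (l(2)*(-79) - 4*(5 + 2)) = 38057/4 + (2²*(-79) - 4*(5 + 2)) = 38057/4 + (4*(-79) - 4*7) = 38057/4 + (-316 - 28) = 38057/4 - 344 = 36681/4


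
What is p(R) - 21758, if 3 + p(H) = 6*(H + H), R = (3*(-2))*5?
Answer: -22121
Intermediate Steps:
R = -30 (R = -6*5 = -30)
p(H) = -3 + 12*H (p(H) = -3 + 6*(H + H) = -3 + 6*(2*H) = -3 + 12*H)
p(R) - 21758 = (-3 + 12*(-30)) - 21758 = (-3 - 360) - 21758 = -363 - 21758 = -22121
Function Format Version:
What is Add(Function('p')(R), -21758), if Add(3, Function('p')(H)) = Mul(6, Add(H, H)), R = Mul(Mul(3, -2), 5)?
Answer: -22121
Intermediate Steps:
R = -30 (R = Mul(-6, 5) = -30)
Function('p')(H) = Add(-3, Mul(12, H)) (Function('p')(H) = Add(-3, Mul(6, Add(H, H))) = Add(-3, Mul(6, Mul(2, H))) = Add(-3, Mul(12, H)))
Add(Function('p')(R), -21758) = Add(Add(-3, Mul(12, -30)), -21758) = Add(Add(-3, -360), -21758) = Add(-363, -21758) = -22121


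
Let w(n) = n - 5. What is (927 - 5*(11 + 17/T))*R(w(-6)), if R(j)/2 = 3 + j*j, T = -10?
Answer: 218364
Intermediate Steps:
w(n) = -5 + n
R(j) = 6 + 2*j² (R(j) = 2*(3 + j*j) = 2*(3 + j²) = 6 + 2*j²)
(927 - 5*(11 + 17/T))*R(w(-6)) = (927 - 5*(11 + 17/(-10)))*(6 + 2*(-5 - 6)²) = (927 - 5*(11 + 17*(-⅒)))*(6 + 2*(-11)²) = (927 - 5*(11 - 17/10))*(6 + 2*121) = (927 - 5*93/10)*(6 + 242) = (927 - 93/2)*248 = (1761/2)*248 = 218364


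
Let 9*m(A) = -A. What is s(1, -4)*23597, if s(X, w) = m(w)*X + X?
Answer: 306761/9 ≈ 34085.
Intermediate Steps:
m(A) = -A/9 (m(A) = (-A)/9 = -A/9)
s(X, w) = X - X*w/9 (s(X, w) = (-w/9)*X + X = -X*w/9 + X = X - X*w/9)
s(1, -4)*23597 = ((⅑)*1*(9 - 1*(-4)))*23597 = ((⅑)*1*(9 + 4))*23597 = ((⅑)*1*13)*23597 = (13/9)*23597 = 306761/9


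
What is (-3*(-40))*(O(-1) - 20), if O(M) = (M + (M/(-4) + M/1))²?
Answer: -4065/2 ≈ -2032.5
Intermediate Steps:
O(M) = 49*M²/16 (O(M) = (M + (M*(-¼) + M*1))² = (M + (-M/4 + M))² = (M + 3*M/4)² = (7*M/4)² = 49*M²/16)
(-3*(-40))*(O(-1) - 20) = (-3*(-40))*((49/16)*(-1)² - 20) = 120*((49/16)*1 - 20) = 120*(49/16 - 20) = 120*(-271/16) = -4065/2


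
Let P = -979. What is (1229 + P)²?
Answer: 62500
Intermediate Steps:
(1229 + P)² = (1229 - 979)² = 250² = 62500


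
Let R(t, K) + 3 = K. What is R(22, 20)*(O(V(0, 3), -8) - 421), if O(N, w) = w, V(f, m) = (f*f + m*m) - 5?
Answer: -7293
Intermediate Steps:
R(t, K) = -3 + K
V(f, m) = -5 + f² + m² (V(f, m) = (f² + m²) - 5 = -5 + f² + m²)
R(22, 20)*(O(V(0, 3), -8) - 421) = (-3 + 20)*(-8 - 421) = 17*(-429) = -7293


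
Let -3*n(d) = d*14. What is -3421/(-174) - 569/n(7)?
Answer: 158069/4263 ≈ 37.079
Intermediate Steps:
n(d) = -14*d/3 (n(d) = -d*14/3 = -14*d/3)
-3421/(-174) - 569/n(7) = -3421/(-174) - 569/((-14/3*7)) = -3421*(-1/174) - 569/(-98/3) = 3421/174 - 569*(-3/98) = 3421/174 + 1707/98 = 158069/4263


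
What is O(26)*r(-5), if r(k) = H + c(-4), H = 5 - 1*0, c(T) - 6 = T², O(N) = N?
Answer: 702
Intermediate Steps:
c(T) = 6 + T²
H = 5 (H = 5 + 0 = 5)
r(k) = 27 (r(k) = 5 + (6 + (-4)²) = 5 + (6 + 16) = 5 + 22 = 27)
O(26)*r(-5) = 26*27 = 702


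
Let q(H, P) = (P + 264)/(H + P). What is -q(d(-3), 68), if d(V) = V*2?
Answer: -166/31 ≈ -5.3548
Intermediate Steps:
d(V) = 2*V
q(H, P) = (264 + P)/(H + P)
-q(d(-3), 68) = -(264 + 68)/(2*(-3) + 68) = -332/(-6 + 68) = -332/62 = -1*166/31 = -166/31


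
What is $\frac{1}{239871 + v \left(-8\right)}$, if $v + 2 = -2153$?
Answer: $\frac{1}{257111} \approx 3.8894 \cdot 10^{-6}$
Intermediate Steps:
$v = -2155$ ($v = -2 - 2153 = -2155$)
$\frac{1}{239871 + v \left(-8\right)} = \frac{1}{239871 - -17240} = \frac{1}{239871 + 17240} = \frac{1}{257111}$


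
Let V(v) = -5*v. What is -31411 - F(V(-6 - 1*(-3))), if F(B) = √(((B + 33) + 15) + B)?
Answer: -31411 - √78 ≈ -31420.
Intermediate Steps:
F(B) = √(48 + 2*B) (F(B) = √(((33 + B) + 15) + B) = √((48 + B) + B) = √(48 + 2*B))
-31411 - F(V(-6 - 1*(-3))) = -31411 - √(48 + 2*(-5*(-6 - 1*(-3)))) = -31411 - √(48 + 2*(-5*(-6 + 3))) = -31411 - √(48 + 2*(-5*(-3))) = -31411 - √(48 + 2*15) = -31411 - √(48 + 30) = -31411 - √78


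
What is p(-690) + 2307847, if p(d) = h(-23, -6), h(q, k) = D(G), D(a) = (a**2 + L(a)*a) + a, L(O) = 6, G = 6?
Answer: 2307925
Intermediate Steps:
D(a) = a**2 + 7*a (D(a) = (a**2 + 6*a) + a = a**2 + 7*a)
h(q, k) = 78 (h(q, k) = 6*(7 + 6) = 6*13 = 78)
p(d) = 78
p(-690) + 2307847 = 78 + 2307847 = 2307925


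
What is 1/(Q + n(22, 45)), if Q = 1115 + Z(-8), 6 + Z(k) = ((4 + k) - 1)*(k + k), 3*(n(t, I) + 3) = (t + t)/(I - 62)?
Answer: 51/60442 ≈ 0.00084378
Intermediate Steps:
n(t, I) = -3 + 2*t/(3*(-62 + I)) (n(t, I) = -3 + ((t + t)/(I - 62))/3 = -3 + ((2*t)/(-62 + I))/3 = -3 + (2*t/(-62 + I))/3 = -3 + 2*t/(3*(-62 + I)))
Z(k) = -6 + 2*k*(3 + k) (Z(k) = -6 + ((4 + k) - 1)*(k + k) = -6 + (3 + k)*(2*k) = -6 + 2*k*(3 + k))
Q = 1189 (Q = 1115 + (-6 + 2*(-8)² + 6*(-8)) = 1115 + (-6 + 2*64 - 48) = 1115 + (-6 + 128 - 48) = 1115 + 74 = 1189)
1/(Q + n(22, 45)) = 1/(1189 + (558 - 9*45 + 2*22)/(3*(-62 + 45))) = 1/(1189 + (⅓)*(558 - 405 + 44)/(-17)) = 1/(1189 + (⅓)*(-1/17)*197) = 1/(1189 - 197/51) = 1/(60442/51) = 51/60442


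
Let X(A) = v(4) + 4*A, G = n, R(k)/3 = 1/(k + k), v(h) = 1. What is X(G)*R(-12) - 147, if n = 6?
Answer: -1201/8 ≈ -150.13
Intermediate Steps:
R(k) = 3/(2*k) (R(k) = 3/(k + k) = 3/((2*k)) = 3*(1/(2*k)) = 3/(2*k))
G = 6
X(A) = 1 + 4*A
X(G)*R(-12) - 147 = (1 + 4*6)*((3/2)/(-12)) - 147 = (1 + 24)*((3/2)*(-1/12)) - 147 = 25*(-⅛) - 147 = -25/8 - 147 = -1201/8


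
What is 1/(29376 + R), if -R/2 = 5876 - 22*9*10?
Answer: 1/21584 ≈ 4.6331e-5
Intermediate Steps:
R = -7792 (R = -2*(5876 - 22*9*10) = -2*(5876 - 198*10) = -2*(5876 - 1980) = -2*3896 = -7792)
1/(29376 + R) = 1/(29376 - 7792) = 1/21584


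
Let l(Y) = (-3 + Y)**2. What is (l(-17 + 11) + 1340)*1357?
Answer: 1928297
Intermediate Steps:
(l(-17 + 11) + 1340)*1357 = ((-3 + (-17 + 11))**2 + 1340)*1357 = ((-3 - 6)**2 + 1340)*1357 = ((-9)**2 + 1340)*1357 = (81 + 1340)*1357 = 1421*1357 = 1928297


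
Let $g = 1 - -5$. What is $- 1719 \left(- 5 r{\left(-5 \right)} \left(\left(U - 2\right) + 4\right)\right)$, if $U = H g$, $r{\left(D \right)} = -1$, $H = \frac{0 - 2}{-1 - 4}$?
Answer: $-37818$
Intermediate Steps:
$g = 6$ ($g = 1 + 5 = 6$)
$H = \frac{2}{5}$ ($H = - \frac{2}{-5} = \left(-2\right) \left(- \frac{1}{5}\right) = \frac{2}{5} \approx 0.4$)
$U = \frac{12}{5}$ ($U = \frac{2}{5} \cdot 6 = \frac{12}{5} \approx 2.4$)
$- 1719 \left(- 5 r{\left(-5 \right)} \left(\left(U - 2\right) + 4\right)\right) = - 1719 \left(- 5 \left(- (\left(\frac{12}{5} - 2\right) + 4)\right)\right) = - 1719 \left(- 5 \left(- (\frac{2}{5} + 4)\right)\right) = - 1719 \left(- 5 \left(\left(-1\right) \frac{22}{5}\right)\right) = - 1719 \left(\left(-5\right) \left(- \frac{22}{5}\right)\right) = \left(-1719\right) 22 = -37818$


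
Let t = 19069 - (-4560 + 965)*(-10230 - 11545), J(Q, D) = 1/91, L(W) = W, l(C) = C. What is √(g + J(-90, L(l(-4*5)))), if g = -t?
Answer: √648088085827/91 ≈ 8846.6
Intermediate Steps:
J(Q, D) = 1/91
t = -78262056 (t = 19069 - (-3595)*(-21775) = 19069 - 1*78281125 = 19069 - 78281125 = -78262056)
g = 78262056 (g = -1*(-78262056) = 78262056)
√(g + J(-90, L(l(-4*5)))) = √(78262056 + 1/91) = √(7121847097/91) = √648088085827/91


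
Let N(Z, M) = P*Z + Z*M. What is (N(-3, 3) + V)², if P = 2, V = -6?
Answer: 441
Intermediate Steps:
N(Z, M) = 2*Z + M*Z (N(Z, M) = 2*Z + Z*M = 2*Z + M*Z)
(N(-3, 3) + V)² = (-3*(2 + 3) - 6)² = (-3*5 - 6)² = (-15 - 6)² = (-21)² = 441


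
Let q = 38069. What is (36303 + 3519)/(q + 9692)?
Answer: 39822/47761 ≈ 0.83378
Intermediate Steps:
(36303 + 3519)/(q + 9692) = (36303 + 3519)/(38069 + 9692) = 39822/47761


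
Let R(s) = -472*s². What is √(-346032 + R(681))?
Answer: 6*I*√6090034 ≈ 14807.0*I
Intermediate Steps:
√(-346032 + R(681)) = √(-346032 - 472*681²) = √(-346032 - 472*463761) = √(-346032 - 218895192) = √(-219241224) = 6*I*√6090034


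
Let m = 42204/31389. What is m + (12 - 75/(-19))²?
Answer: 965676115/3777143 ≈ 255.66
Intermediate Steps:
m = 14068/10463 (m = 42204*(1/31389) = 14068/10463 ≈ 1.3445)
m + (12 - 75/(-19))² = 14068/10463 + (12 - 75/(-19))² = 14068/10463 + (12 - 75*(-1/19))² = 14068/10463 + (12 + 75/19)² = 14068/10463 + (303/19)² = 14068/10463 + 91809/361 = 965676115/3777143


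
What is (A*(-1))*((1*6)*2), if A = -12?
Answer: 144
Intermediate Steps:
(A*(-1))*((1*6)*2) = (-12*(-1))*((1*6)*2) = 12*(6*2) = 12*12 = 144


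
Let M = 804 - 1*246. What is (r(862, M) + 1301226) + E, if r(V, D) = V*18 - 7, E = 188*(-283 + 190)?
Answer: 1299251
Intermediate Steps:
M = 558 (M = 804 - 246 = 558)
E = -17484 (E = 188*(-93) = -17484)
r(V, D) = -7 + 18*V (r(V, D) = 18*V - 7 = -7 + 18*V)
(r(862, M) + 1301226) + E = ((-7 + 18*862) + 1301226) - 17484 = ((-7 + 15516) + 1301226) - 17484 = (15509 + 1301226) - 17484 = 1316735 - 17484 = 1299251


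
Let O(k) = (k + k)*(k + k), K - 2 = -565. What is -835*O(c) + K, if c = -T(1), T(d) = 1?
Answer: -3903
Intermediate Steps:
K = -563 (K = 2 - 565 = -563)
c = -1 (c = -1*1 = -1)
O(k) = 4*k**2 (O(k) = (2*k)*(2*k) = 4*k**2)
-835*O(c) + K = -3340*(-1)**2 - 563 = -3340 - 563 = -3903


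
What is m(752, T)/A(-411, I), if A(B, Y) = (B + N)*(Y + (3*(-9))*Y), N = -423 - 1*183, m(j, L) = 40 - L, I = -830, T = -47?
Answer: -29/7315620 ≈ -3.9641e-6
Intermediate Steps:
N = -606 (N = -423 - 183 = -606)
A(B, Y) = -26*Y*(-606 + B) (A(B, Y) = (B - 606)*(Y + (3*(-9))*Y) = (-606 + B)*(Y - 27*Y) = (-606 + B)*(-26*Y) = -26*Y*(-606 + B))
m(752, T)/A(-411, I) = (40 - 1*(-47))/((26*(-830)*(606 - 1*(-411)))) = (40 + 47)/((26*(-830)*(606 + 411))) = 87/((26*(-830)*1017)) = 87/(-21946860) = 87*(-1/21946860) = -29/7315620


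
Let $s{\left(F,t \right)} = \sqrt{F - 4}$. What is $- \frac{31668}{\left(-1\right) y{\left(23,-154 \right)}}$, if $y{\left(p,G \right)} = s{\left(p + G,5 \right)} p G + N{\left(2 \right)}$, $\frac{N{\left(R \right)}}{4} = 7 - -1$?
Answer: $\frac{253344}{423419791} + \frac{84126042 i \sqrt{15}}{423419791} \approx 0.00059833 + 0.76949 i$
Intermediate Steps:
$s{\left(F,t \right)} = \sqrt{-4 + F}$
$N{\left(R \right)} = 32$ ($N{\left(R \right)} = 4 \left(7 - -1\right) = 4 \left(7 + 1\right) = 4 \cdot 8 = 32$)
$y{\left(p,G \right)} = 32 + G p \sqrt{-4 + G + p}$ ($y{\left(p,G \right)} = \sqrt{-4 + \left(p + G\right)} p G + 32 = \sqrt{-4 + \left(G + p\right)} p G + 32 = \sqrt{-4 + G + p} p G + 32 = p \sqrt{-4 + G + p} G + 32 = G p \sqrt{-4 + G + p} + 32 = 32 + G p \sqrt{-4 + G + p}$)
$- \frac{31668}{\left(-1\right) y{\left(23,-154 \right)}} = - \frac{31668}{\left(-1\right) \left(32 - 3542 \sqrt{-4 - 154 + 23}\right)} = - \frac{31668}{\left(-1\right) \left(32 - 3542 \sqrt{-135}\right)} = - \frac{31668}{\left(-1\right) \left(32 - 3542 \cdot 3 i \sqrt{15}\right)} = - \frac{31668}{\left(-1\right) \left(32 - 10626 i \sqrt{15}\right)} = - \frac{31668}{-32 + 10626 i \sqrt{15}}$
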